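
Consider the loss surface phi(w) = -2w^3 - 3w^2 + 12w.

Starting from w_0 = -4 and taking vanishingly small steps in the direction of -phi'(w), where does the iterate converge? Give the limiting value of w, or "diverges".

phi'(w) = -6(w - 1)(w + 2), so phi'(-4) = -60.
Gradient descent moves in the -phi' direction, i.e. w is increasing.
The nearest critical point in that direction is w = -2, where phi'' = 18 > 0 (a local minimum). The iterate converges there.

-2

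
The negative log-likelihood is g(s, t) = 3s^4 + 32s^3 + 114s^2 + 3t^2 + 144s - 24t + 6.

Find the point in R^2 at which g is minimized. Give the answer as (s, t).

(-1, 4)

g(s,t) separates as P(s) + Q(t) + 6, so its minimum is min P + min Q + 6.
P'(s) = 12(s + 1)(s + 3)(s + 4) vanishes at s ∈ {-4, -3, -1}; Q'(t) = 6(t - 4) vanishes at t ∈ {4}.
Local minima of P (where P''>0): P(-4)=-32, P(-1)=-59. Local minima of Q: Q(4)=-48.
So the global minimum of g is P(-1) + Q(4) + 6 = -59 − 48 + 6 = -101, attained at (-1, 4).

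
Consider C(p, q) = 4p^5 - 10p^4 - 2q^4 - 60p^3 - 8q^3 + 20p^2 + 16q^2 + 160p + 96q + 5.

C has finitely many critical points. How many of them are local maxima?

4

C separates as a function of p plus a function of q, so ∇C=0 decouples.
∂C/∂p = 20(p - 4)(p - 1)(p + 1)(p + 2) = 0 at p ∈ {-2, -1, 1, 4}; ∂C/∂q = -8(q - 2)(q + 2)(q + 3) = 0 at q ∈ {-3, -2, 2}.
The Hessian is diagonal: diag(C_pp, C_qq). Second derivatives: C_pp(-2)=-360, C_pp(-1)=200, C_pp(1)=-360, C_pp(4)=1800; C_qq(-3)=-40, C_qq(-2)=32, C_qq(2)=-160.
Local maxima occur where both diagonal entries negative: (-2, -3), (-2, 2), (1, -3), (1, 2). Count: 4.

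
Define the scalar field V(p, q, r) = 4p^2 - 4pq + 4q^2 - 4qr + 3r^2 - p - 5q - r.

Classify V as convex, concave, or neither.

V is quadratic, so its Hessian is the constant matrix H = [[8, -4, 0], [-4, 8, -4], [0, -4, 6]].
Leading principal minors: 8, 48, 160.
All positive ⇒ H ≻ 0 ⇒ convex.

convex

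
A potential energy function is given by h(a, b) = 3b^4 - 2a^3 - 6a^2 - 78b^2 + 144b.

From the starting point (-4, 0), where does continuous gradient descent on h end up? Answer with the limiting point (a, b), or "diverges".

h is separable, so gradient descent decouples: a follows -∂h/∂a, b follows -∂h/∂b.
∂h/∂a = -6a(a + 2); at a=-4 this is -48, so a increases.
∂h/∂b = 12(b - 3)(b - 1)(b + 4); at b=0 this is 144, so b decreases.
a converges to its nearest critical value -2 (a local min of the a-part); b converges to -4. The iterate converges to (-2, -4).

(-2, -4)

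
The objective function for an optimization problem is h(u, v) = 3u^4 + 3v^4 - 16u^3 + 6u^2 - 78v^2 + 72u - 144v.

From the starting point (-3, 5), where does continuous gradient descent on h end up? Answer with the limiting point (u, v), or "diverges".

(-1, 4)

h is separable, so gradient descent decouples: u follows -∂h/∂u, v follows -∂h/∂v.
∂h/∂u = 12(u - 3)(u - 2)(u + 1); at u=-3 this is -720, so u increases.
∂h/∂v = 12(v - 4)(v + 1)(v + 3); at v=5 this is 576, so v decreases.
u converges to its nearest critical value -1 (a local min of the u-part); v converges to 4. The iterate converges to (-1, 4).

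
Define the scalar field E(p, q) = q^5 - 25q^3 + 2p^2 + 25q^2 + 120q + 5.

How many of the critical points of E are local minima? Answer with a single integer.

2

E separates as a function of p plus a function of q, so ∇E=0 decouples.
∂E/∂p = 4p = 0 at p ∈ {0}; ∂E/∂q = 5(q - 3)(q - 2)(q + 1)(q + 4) = 0 at q ∈ {-4, -1, 2, 3}.
The Hessian is diagonal: diag(E_pp, E_qq). Second derivatives: E_pp(0)=4; E_qq(-4)=-630, E_qq(-1)=180, E_qq(2)=-90, E_qq(3)=140.
Local minima occur where both diagonal entries positive: (0, -1), (0, 3). Count: 2.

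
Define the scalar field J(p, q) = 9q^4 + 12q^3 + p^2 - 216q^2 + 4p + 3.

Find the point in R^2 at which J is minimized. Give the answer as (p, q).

J(p,q) separates as A(p) + B(q) + 3, so its minimum is min A + min B + 3.
A'(p) = 2p + 4 vanishes at p ∈ {-2}; B'(q) = 36q(q - 3)(q + 4) vanishes at q ∈ {-4, 0, 3}.
Local minima of A (where A''>0): A(-2)=-4. Local minima of B: B(-4)=-1920, B(3)=-891.
So the global minimum of J is A(-2) + B(-4) + 3 = -4 − 1920 + 3 = -1921, attained at (-2, -4).

(-2, -4)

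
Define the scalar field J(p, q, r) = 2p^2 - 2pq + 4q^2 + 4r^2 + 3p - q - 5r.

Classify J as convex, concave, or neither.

convex

J is quadratic, so its Hessian is the constant matrix H = [[4, -2, 0], [-2, 8, 0], [0, 0, 8]].
Leading principal minors: 4, 28, 224.
All positive ⇒ H ≻ 0 ⇒ convex.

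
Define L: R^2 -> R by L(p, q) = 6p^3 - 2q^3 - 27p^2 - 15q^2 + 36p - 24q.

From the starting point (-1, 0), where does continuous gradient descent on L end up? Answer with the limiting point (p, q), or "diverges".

diverges

L is separable, so gradient descent decouples: p follows -∂L/∂p, q follows -∂L/∂q.
∂L/∂p = 18(p - 2)(p - 1); at p=-1 this is 108, so p decreases.
∂L/∂q = -6(q + 1)(q + 4); at q=0 this is -24, so q increases.
The p-coordinate has no critical point in that direction and runs off to infinity.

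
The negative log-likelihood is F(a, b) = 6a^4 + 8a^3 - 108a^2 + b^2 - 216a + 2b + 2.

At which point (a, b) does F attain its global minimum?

(3, -1)

F(a,b) separates as P(a) + Q(b) + 2, so its minimum is min P + min Q + 2.
P'(a) = 24(a - 3)(a + 1)(a + 3) vanishes at a ∈ {-3, -1, 3}; Q'(b) = 2b + 2 vanishes at b ∈ {-1}.
Local minima of P (where P''>0): P(-3)=-54, P(3)=-918. Local minima of Q: Q(-1)=-1.
So the global minimum of F is P(3) + Q(-1) + 2 = -918 − 1 + 2 = -917, attained at (3, -1).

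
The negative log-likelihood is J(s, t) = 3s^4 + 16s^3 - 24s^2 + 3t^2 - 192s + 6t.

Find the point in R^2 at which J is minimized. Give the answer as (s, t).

J(s,t) separates as P(s) + Q(t), so its minimum is min P + min Q.
P'(s) = 12(s - 2)(s + 2)(s + 4) vanishes at s ∈ {-4, -2, 2}; Q'(t) = 6(t + 1) vanishes at t ∈ {-1}.
Local minima of P (where P''>0): P(-4)=128, P(2)=-304. Local minima of Q: Q(-1)=-3.
So the global minimum of J is P(2) + Q(-1) = -304 − 3 = -307, attained at (2, -1).

(2, -1)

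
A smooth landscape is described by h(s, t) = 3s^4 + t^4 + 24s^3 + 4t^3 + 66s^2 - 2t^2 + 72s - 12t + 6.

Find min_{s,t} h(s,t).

h(s,t) separates as P(s) + Q(t) + 6, so its minimum is min P + min Q + 6.
P'(s) = 12(s + 1)(s + 2)(s + 3) vanishes at s ∈ {-3, -2, -1}; Q'(t) = 4(t - 1)(t + 1)(t + 3) vanishes at t ∈ {-3, -1, 1}.
Local minima of P (where P''>0): P(-3)=-27, P(-1)=-27. Local minima of Q: Q(-3)=-9, Q(1)=-9.
So the global minimum of h is P(-3) + Q(-3) + 6 = -27 − 9 + 6 = -30, attained at (-3, -3).

-30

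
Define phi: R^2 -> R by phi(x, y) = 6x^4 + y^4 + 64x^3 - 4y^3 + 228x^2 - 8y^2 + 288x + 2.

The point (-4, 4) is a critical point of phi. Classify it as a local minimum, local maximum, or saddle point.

local minimum

The mixed partial ∂²phi/∂x∂y is 0, so the Hessian at any point is diag(phi_xx, phi_yy) = diag(24(3x^2 + 16x + 19), 4(3y^2 - 6y - 4)).
At (-4, 4): H = diag(72, 80).
Both eigenvalues are positive, so H is positive definite: a local minimum.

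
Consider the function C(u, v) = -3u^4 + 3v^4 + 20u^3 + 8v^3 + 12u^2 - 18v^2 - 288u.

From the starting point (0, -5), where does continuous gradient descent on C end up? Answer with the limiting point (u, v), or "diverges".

C is separable, so gradient descent decouples: u follows -∂C/∂u, v follows -∂C/∂v.
∂C/∂u = -12(u - 4)(u - 3)(u + 2); at u=0 this is -288, so u increases.
∂C/∂v = 12v(v - 1)(v + 3); at v=-5 this is -720, so v increases.
u converges to its nearest critical value 3 (a local min of the u-part); v converges to -3. The iterate converges to (3, -3).

(3, -3)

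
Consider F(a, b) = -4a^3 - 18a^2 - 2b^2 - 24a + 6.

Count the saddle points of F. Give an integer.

F separates as a function of a plus a function of b, so ∇F=0 decouples.
∂F/∂a = -12(a + 1)(a + 2) = 0 at a ∈ {-2, -1}; ∂F/∂b = -4b = 0 at b ∈ {0}.
The Hessian is diagonal: diag(F_aa, F_bb). Second derivatives: F_aa(-2)=12, F_aa(-1)=-12; F_bb(0)=-4.
Saddle points occur where the two diagonal entries have opposite signs: (-2, 0). Count: 1.

1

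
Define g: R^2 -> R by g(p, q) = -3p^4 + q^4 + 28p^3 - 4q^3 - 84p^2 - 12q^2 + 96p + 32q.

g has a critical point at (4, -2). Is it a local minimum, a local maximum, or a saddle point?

saddle point

The mixed partial ∂²g/∂p∂q is 0, so the Hessian at any point is diag(g_pp, g_qq) = diag(12(-3p^2 + 14p - 14), 12(q^2 - 2q - 2)).
At (4, -2): H = diag(-72, 72).
The eigenvalues have opposite signs, so H is indefinite: a saddle point.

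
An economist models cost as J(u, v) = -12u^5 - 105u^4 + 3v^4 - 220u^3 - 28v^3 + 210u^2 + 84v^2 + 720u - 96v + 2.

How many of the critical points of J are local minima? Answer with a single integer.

4

J separates as a function of u plus a function of v, so ∇J=0 decouples.
∂J/∂u = -60(u - 1)(u + 1)(u + 3)(u + 4) = 0 at u ∈ {-4, -3, -1, 1}; ∂J/∂v = 12(v - 4)(v - 2)(v - 1) = 0 at v ∈ {1, 2, 4}.
The Hessian is diagonal: diag(J_uu, J_vv). Second derivatives: J_uu(-4)=900, J_uu(-3)=-480, J_uu(-1)=720, J_uu(1)=-2400; J_vv(1)=36, J_vv(2)=-24, J_vv(4)=72.
Local minima occur where both diagonal entries positive: (-4, 1), (-4, 4), (-1, 1), (-1, 4). Count: 4.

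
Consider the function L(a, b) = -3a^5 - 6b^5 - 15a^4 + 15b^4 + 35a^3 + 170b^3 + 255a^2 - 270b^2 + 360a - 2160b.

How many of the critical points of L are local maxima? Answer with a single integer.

L separates as a function of a plus a function of b, so ∇L=0 decouples.
∂L/∂a = -15(a - 3)(a + 1)(a + 2)(a + 4) = 0 at a ∈ {-4, -2, -1, 3}; ∂L/∂b = -30(b - 4)(b - 3)(b + 2)(b + 3) = 0 at b ∈ {-3, -2, 3, 4}.
The Hessian is diagonal: diag(L_aa, L_bb). Second derivatives: L_aa(-4)=630, L_aa(-2)=-150, L_aa(-1)=180, L_aa(3)=-2100; L_bb(-3)=1260, L_bb(-2)=-900, L_bb(3)=900, L_bb(4)=-1260.
Local maxima occur where both diagonal entries negative: (-2, -2), (-2, 4), (3, -2), (3, 4). Count: 4.

4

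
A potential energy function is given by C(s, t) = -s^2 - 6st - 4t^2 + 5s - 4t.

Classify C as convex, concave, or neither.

neither

C is quadratic, so its Hessian is the constant matrix H = [[-2, -6], [-6, -8]].
det(H) = -20, tr(H) = -10.
det(H) < 0, so H is indefinite: neither convex nor concave.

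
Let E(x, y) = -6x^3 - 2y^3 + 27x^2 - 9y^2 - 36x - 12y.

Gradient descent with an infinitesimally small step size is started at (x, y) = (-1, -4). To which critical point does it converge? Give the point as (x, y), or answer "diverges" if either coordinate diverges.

E is separable, so gradient descent decouples: x follows -∂E/∂x, y follows -∂E/∂y.
∂E/∂x = -18(x - 2)(x - 1); at x=-1 this is -108, so x increases.
∂E/∂y = -6(y + 1)(y + 2); at y=-4 this is -36, so y increases.
x converges to its nearest critical value 1 (a local min of the x-part); y converges to -2. The iterate converges to (1, -2).

(1, -2)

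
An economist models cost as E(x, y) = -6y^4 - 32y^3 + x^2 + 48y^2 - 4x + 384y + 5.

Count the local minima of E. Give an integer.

1

E separates as a function of x plus a function of y, so ∇E=0 decouples.
∂E/∂x = 2(x - 2) = 0 at x ∈ {2}; ∂E/∂y = -24(y - 2)(y + 2)(y + 4) = 0 at y ∈ {-4, -2, 2}.
The Hessian is diagonal: diag(E_xx, E_yy). Second derivatives: E_xx(2)=2; E_yy(-4)=-288, E_yy(-2)=192, E_yy(2)=-576.
Local minima occur where both diagonal entries positive: (2, -2). Count: 1.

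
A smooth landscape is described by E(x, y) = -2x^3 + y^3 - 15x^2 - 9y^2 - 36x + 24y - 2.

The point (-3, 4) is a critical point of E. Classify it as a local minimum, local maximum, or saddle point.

local minimum

The mixed partial ∂²E/∂x∂y is 0, so the Hessian at any point is diag(E_xx, E_yy) = diag(-6(2x + 5), 6(y - 3)).
At (-3, 4): H = diag(6, 6).
Both eigenvalues are positive, so H is positive definite: a local minimum.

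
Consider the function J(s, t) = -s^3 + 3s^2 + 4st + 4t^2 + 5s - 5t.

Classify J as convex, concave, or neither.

The term -s^3 is cubic, so the Hessian is not constant.
∂²J/∂s² = -6s + 6, which takes both signs as s varies (negative for sufficiently large s). A diagonal entry of the Hessian changing sign means the Hessian is neither positive- nor negative-semidefinite on all of R^2.

neither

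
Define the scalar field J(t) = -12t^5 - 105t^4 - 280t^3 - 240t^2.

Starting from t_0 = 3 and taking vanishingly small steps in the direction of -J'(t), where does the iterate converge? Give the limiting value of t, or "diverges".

diverges

J'(t) = -60t(t + 1)(t + 2)(t + 4), so J'(3) = -25200.
Gradient descent moves in the -J' direction, i.e. t is increasing.
There is no critical point above t=3, and J' keeps the same sign, so the iterate runs off to +∞.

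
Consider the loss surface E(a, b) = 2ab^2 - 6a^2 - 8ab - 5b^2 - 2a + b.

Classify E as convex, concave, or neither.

neither

The term 2ab^2 is cubic, so the Hessian is not constant.
∂²E/∂b² = 4a - 10, which takes both signs as a varies (negative for sufficiently negative a). A diagonal entry of the Hessian changing sign means the Hessian is neither positive- nor negative-semidefinite on all of R^2.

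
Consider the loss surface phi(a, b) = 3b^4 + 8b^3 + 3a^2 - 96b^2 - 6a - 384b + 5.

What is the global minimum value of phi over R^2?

phi(a,b) separates as P(a) + Q(b) + 5, so its minimum is min P + min Q + 5.
P'(a) = 6a - 6 vanishes at a ∈ {1}; Q'(b) = 12(b - 4)(b + 2)(b + 4) vanishes at b ∈ {-4, -2, 4}.
Local minima of P (where P''>0): P(1)=-3. Local minima of Q: Q(-4)=256, Q(4)=-1792.
So the global minimum of phi is P(1) + Q(4) + 5 = -3 − 1792 + 5 = -1790, attained at (1, 4).

-1790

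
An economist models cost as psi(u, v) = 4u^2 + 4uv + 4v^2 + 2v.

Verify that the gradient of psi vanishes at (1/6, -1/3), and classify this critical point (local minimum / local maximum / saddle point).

∇psi = (8u + 4v, 4u + 8v + 2); substituting (1/6, -1/3) gives ∇psi = (0, 0), so (1/6, -1/3) is indeed a critical point.
The Hessian of psi is constant: H = [[8, 4], [4, 8]].
det(H) = 8·8 − 4² = 48.
det(H) > 0 and tr(H) = 16 > 0, so H is positive definite and the point is a local minimum.

local minimum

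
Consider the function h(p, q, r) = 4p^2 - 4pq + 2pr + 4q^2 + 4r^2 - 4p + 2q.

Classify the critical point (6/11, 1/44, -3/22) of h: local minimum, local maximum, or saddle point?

local minimum

The Hessian is constant: H = [[8, -4, 2], [-4, 8, 0], [2, 0, 8]].
Leading principal minors: Δ₁ = 8, Δ₂ = 48, Δ₃ = 352.
All leading minors are positive, so H is positive definite: a local minimum.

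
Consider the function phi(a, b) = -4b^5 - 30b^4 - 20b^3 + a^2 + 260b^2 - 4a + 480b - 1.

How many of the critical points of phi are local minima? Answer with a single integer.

2

phi separates as a function of a plus a function of b, so ∇phi=0 decouples.
∂phi/∂a = 2(a - 2) = 0 at a ∈ {2}; ∂phi/∂b = -20(b - 2)(b + 1)(b + 3)(b + 4) = 0 at b ∈ {-4, -3, -1, 2}.
The Hessian is diagonal: diag(phi_aa, phi_bb). Second derivatives: phi_aa(2)=2; phi_bb(-4)=360, phi_bb(-3)=-200, phi_bb(-1)=360, phi_bb(2)=-1800.
Local minima occur where both diagonal entries positive: (2, -4), (2, -1). Count: 2.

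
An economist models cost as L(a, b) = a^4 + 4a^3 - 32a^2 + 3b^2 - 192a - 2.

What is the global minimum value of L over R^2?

-770

L(a,b) separates as P(a) + Q(b) − 2, so its minimum is min P + min Q − 2.
P'(a) = 4(a - 4)(a + 3)(a + 4) vanishes at a ∈ {-4, -3, 4}; Q'(b) = 6b vanishes at b ∈ {0}.
Local minima of P (where P''>0): P(-4)=256, P(4)=-768. Local minima of Q: Q(0)=0.
So the global minimum of L is P(4) + Q(0) − 2 = -768 + 0 − 2 = -770, attained at (4, 0).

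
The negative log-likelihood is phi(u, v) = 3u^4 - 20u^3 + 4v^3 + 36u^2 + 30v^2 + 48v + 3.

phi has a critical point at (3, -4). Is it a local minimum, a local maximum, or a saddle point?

saddle point

The mixed partial ∂²phi/∂u∂v is 0, so the Hessian at any point is diag(phi_uu, phi_vv) = diag(12(3u^2 - 10u + 6), 12(2v + 5)).
At (3, -4): H = diag(36, -36).
The eigenvalues have opposite signs, so H is indefinite: a saddle point.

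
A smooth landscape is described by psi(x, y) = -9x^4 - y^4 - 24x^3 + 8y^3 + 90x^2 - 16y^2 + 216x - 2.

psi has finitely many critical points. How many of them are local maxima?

psi separates as a function of x plus a function of y, so ∇psi=0 decouples.
∂psi/∂x = -36(x - 2)(x + 1)(x + 3) = 0 at x ∈ {-3, -1, 2}; ∂psi/∂y = -4y(y - 4)(y - 2) = 0 at y ∈ {0, 2, 4}.
The Hessian is diagonal: diag(psi_xx, psi_yy). Second derivatives: psi_xx(-3)=-360, psi_xx(-1)=216, psi_xx(2)=-540; psi_yy(0)=-32, psi_yy(2)=16, psi_yy(4)=-32.
Local maxima occur where both diagonal entries negative: (-3, 0), (-3, 4), (2, 0), (2, 4). Count: 4.

4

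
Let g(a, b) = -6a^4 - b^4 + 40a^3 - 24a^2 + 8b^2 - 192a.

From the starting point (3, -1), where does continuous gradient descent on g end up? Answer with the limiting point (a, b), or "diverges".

(2, 0)

g is separable, so gradient descent decouples: a follows -∂g/∂a, b follows -∂g/∂b.
∂g/∂a = -24(a - 4)(a - 2)(a + 1); at a=3 this is 96, so a decreases.
∂g/∂b = -4b(b - 2)(b + 2); at b=-1 this is -12, so b increases.
a converges to its nearest critical value 2 (a local min of the a-part); b converges to 0. The iterate converges to (2, 0).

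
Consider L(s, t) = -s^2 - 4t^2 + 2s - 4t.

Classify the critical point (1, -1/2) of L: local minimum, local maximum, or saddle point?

local maximum

The Hessian of L is constant: H = [[-2, 0], [0, -8]].
det(H) = (-2)·(-8) − 0² = 16.
det(H) > 0 and tr(H) = -10 < 0, so H is negative definite and the point is a local maximum.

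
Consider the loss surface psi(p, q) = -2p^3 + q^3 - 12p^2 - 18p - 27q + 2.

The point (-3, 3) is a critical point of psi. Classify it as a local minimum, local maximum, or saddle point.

The mixed partial ∂²psi/∂p∂q is 0, so the Hessian at any point is diag(psi_pp, psi_qq) = diag(-12(p + 2), 6q).
At (-3, 3): H = diag(12, 18).
Both eigenvalues are positive, so H is positive definite: a local minimum.

local minimum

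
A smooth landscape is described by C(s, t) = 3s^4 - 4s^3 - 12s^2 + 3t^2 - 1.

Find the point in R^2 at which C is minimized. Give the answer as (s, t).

C(s,t) separates as P(s) + Q(t) − 1, so its minimum is min P + min Q − 1.
P'(s) = 12s(s - 2)(s + 1) vanishes at s ∈ {-1, 0, 2}; Q'(t) = 6t vanishes at t ∈ {0}.
Local minima of P (where P''>0): P(-1)=-5, P(2)=-32. Local minima of Q: Q(0)=0.
So the global minimum of C is P(2) + Q(0) − 1 = -32 + 0 − 1 = -33, attained at (2, 0).

(2, 0)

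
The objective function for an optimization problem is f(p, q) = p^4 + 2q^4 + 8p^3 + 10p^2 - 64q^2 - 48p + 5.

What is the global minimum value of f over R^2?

f(p,q) separates as A(p) + B(q) + 5, so its minimum is min A + min B + 5.
A'(p) = 4(p - 1)(p + 3)(p + 4) vanishes at p ∈ {-4, -3, 1}; B'(q) = 8q(q - 4)(q + 4) vanishes at q ∈ {-4, 0, 4}.
Local minima of A (where A''>0): A(-4)=96, A(1)=-29. Local minima of B: B(-4)=-512, B(4)=-512.
So the global minimum of f is A(1) + B(-4) + 5 = -29 − 512 + 5 = -536, attained at (1, -4).

-536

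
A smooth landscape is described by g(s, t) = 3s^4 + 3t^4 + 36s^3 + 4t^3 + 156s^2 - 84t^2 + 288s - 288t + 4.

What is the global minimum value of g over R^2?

-1660

g(s,t) separates as P(s) + Q(t) + 4, so its minimum is min P + min Q + 4.
P'(s) = 12(s + 2)(s + 3)(s + 4) vanishes at s ∈ {-4, -3, -2}; Q'(t) = 12(t - 4)(t + 2)(t + 3) vanishes at t ∈ {-3, -2, 4}.
Local minima of P (where P''>0): P(-4)=-192, P(-2)=-192. Local minima of Q: Q(-3)=243, Q(4)=-1472.
So the global minimum of g is P(-4) + Q(4) + 4 = -192 − 1472 + 4 = -1660, attained at (-4, 4).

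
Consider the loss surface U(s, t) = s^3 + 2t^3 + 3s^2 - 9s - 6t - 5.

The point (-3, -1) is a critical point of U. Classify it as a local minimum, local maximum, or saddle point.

local maximum

The mixed partial ∂²U/∂s∂t is 0, so the Hessian at any point is diag(U_ss, U_tt) = diag(6(s + 1), 12t).
At (-3, -1): H = diag(-12, -12).
Both eigenvalues are negative, so H is negative definite: a local maximum.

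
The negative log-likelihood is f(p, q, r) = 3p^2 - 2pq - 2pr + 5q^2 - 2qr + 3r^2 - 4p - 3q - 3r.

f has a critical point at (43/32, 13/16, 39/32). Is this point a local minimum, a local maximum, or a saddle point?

The Hessian is constant: H = [[6, -2, -2], [-2, 10, -2], [-2, -2, 6]].
Leading principal minors: Δ₁ = 6, Δ₂ = 56, Δ₃ = 256.
All leading minors are positive, so H is positive definite: a local minimum.

local minimum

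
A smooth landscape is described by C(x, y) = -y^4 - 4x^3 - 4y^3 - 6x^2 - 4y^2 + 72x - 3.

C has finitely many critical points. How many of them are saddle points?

3

C separates as a function of x plus a function of y, so ∇C=0 decouples.
∂C/∂x = -12(x - 2)(x + 3) = 0 at x ∈ {-3, 2}; ∂C/∂y = -4y(y + 1)(y + 2) = 0 at y ∈ {-2, -1, 0}.
The Hessian is diagonal: diag(C_xx, C_yy). Second derivatives: C_xx(-3)=60, C_xx(2)=-60; C_yy(-2)=-8, C_yy(-1)=4, C_yy(0)=-8.
Saddle points occur where the two diagonal entries have opposite signs: (-3, -2), (-3, 0), (2, -1). Count: 3.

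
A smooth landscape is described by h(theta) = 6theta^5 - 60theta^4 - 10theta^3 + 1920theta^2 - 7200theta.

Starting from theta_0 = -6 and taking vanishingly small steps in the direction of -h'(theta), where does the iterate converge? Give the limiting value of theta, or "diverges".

h'(theta) = 30(theta - 5)(theta - 4)(theta - 3)(theta + 4), so h'(-6) = 59400.
Gradient descent moves in the -h' direction, i.e. theta is decreasing.
There is no critical point below theta=-6, and h' keeps the same sign, so the iterate runs off to −∞.

diverges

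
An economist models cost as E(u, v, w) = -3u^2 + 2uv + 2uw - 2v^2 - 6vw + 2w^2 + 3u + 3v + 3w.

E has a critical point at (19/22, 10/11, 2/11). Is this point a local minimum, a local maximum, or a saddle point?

The Hessian is constant: H = [[-6, 2, 2], [2, -4, -6], [2, -6, 4]].
Leading principal minors: Δ₁ = -6, Δ₂ = 20, Δ₃ = 264.
The minors fit neither the all-positive nor the alternating-sign pattern, so H is indefinite: a saddle point.

saddle point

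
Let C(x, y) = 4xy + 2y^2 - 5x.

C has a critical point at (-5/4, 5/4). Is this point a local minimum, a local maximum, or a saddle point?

saddle point

The Hessian of C is constant: H = [[0, 4], [4, 4]].
det(H) = 0·4 − 4² = -16.
Since det(H) < 0, H is indefinite and the critical point is a saddle point.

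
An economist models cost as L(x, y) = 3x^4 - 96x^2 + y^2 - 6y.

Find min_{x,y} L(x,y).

L(x,y) separates as P(x) + Q(y), so its minimum is min P + min Q.
P'(x) = 12x(x - 4)(x + 4) vanishes at x ∈ {-4, 0, 4}; Q'(y) = 2y - 6 vanishes at y ∈ {3}.
Local minima of P (where P''>0): P(-4)=-768, P(4)=-768. Local minima of Q: Q(3)=-9.
So the global minimum of L is P(-4) + Q(3) = -768 − 9 = -777, attained at (-4, 3).

-777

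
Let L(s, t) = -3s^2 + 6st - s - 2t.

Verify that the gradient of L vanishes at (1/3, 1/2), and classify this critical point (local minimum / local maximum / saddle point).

∇L = (-6s + 6t - 1, 6s - 2); substituting (1/3, 1/2) gives ∇L = (0, 0), so (1/3, 1/2) is indeed a critical point.
The Hessian of L is constant: H = [[-6, 6], [6, 0]].
det(H) = (-6)·0 − 6² = -36.
Since det(H) < 0, H is indefinite and the critical point is a saddle point.

saddle point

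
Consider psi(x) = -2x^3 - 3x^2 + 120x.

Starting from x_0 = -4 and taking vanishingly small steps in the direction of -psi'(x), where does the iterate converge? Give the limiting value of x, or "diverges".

psi'(x) = -6(x - 4)(x + 5), so psi'(-4) = 48.
Gradient descent moves in the -psi' direction, i.e. x is decreasing.
The nearest critical point in that direction is x = -5, where psi'' = 54 > 0 (a local minimum). The iterate converges there.

-5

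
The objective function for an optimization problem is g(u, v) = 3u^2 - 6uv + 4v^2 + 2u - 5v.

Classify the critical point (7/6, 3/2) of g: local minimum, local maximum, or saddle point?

local minimum

The Hessian of g is constant: H = [[6, -6], [-6, 8]].
det(H) = 6·8 − (-6)² = 12.
det(H) > 0 and tr(H) = 14 > 0, so H is positive definite and the point is a local minimum.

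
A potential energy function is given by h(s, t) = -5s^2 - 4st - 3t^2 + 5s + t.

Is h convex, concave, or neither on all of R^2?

h is quadratic, so its Hessian is the constant matrix H = [[-10, -4], [-4, -6]].
det(H) = 44, tr(H) = -16.
det(H) > 0 and tr(H) < 0, so H is negative definite everywhere: concave.

concave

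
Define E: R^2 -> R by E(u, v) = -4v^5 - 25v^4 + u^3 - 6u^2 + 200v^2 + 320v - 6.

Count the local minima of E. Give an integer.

E separates as a function of u plus a function of v, so ∇E=0 decouples.
∂E/∂u = 3u(u - 4) = 0 at u ∈ {0, 4}; ∂E/∂v = -20(v - 2)(v + 1)(v + 2)(v + 4) = 0 at v ∈ {-4, -2, -1, 2}.
The Hessian is diagonal: diag(E_uu, E_vv). Second derivatives: E_uu(0)=-12, E_uu(4)=12; E_vv(-4)=720, E_vv(-2)=-160, E_vv(-1)=180, E_vv(2)=-1440.
Local minima occur where both diagonal entries positive: (4, -4), (4, -1). Count: 2.

2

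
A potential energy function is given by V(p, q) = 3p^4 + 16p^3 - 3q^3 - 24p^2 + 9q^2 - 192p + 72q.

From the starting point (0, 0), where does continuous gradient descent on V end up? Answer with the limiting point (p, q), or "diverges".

(2, -2)

V is separable, so gradient descent decouples: p follows -∂V/∂p, q follows -∂V/∂q.
∂V/∂p = 12(p - 2)(p + 2)(p + 4); at p=0 this is -192, so p increases.
∂V/∂q = -9(q - 4)(q + 2); at q=0 this is 72, so q decreases.
p converges to its nearest critical value 2 (a local min of the p-part); q converges to -2. The iterate converges to (2, -2).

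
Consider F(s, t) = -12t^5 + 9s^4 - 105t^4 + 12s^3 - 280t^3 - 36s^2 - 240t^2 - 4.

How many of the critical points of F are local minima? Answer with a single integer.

F separates as a function of s plus a function of t, so ∇F=0 decouples.
∂F/∂s = 36s(s - 1)(s + 2) = 0 at s ∈ {-2, 0, 1}; ∂F/∂t = -60t(t + 1)(t + 2)(t + 4) = 0 at t ∈ {-4, -2, -1, 0}.
The Hessian is diagonal: diag(F_ss, F_tt). Second derivatives: F_ss(-2)=216, F_ss(0)=-72, F_ss(1)=108; F_tt(-4)=1440, F_tt(-2)=-240, F_tt(-1)=180, F_tt(0)=-480.
Local minima occur where both diagonal entries positive: (-2, -4), (-2, -1), (1, -4), (1, -1). Count: 4.

4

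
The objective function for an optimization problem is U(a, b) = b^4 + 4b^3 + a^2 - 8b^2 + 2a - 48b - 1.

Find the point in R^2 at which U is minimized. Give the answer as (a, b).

(-1, 2)

U(a,b) separates as P(a) + Q(b) − 1, so its minimum is min P + min Q − 1.
P'(a) = 2a + 2 vanishes at a ∈ {-1}; Q'(b) = 4(b - 2)(b + 2)(b + 3) vanishes at b ∈ {-3, -2, 2}.
Local minima of P (where P''>0): P(-1)=-1. Local minima of Q: Q(-3)=45, Q(2)=-80.
So the global minimum of U is P(-1) + Q(2) − 1 = -1 − 80 − 1 = -82, attained at (-1, 2).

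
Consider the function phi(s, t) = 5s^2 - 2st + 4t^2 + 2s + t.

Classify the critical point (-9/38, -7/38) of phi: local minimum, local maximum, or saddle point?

local minimum

The Hessian of phi is constant: H = [[10, -2], [-2, 8]].
det(H) = 10·8 − (-2)² = 76.
det(H) > 0 and tr(H) = 18 > 0, so H is positive definite and the point is a local minimum.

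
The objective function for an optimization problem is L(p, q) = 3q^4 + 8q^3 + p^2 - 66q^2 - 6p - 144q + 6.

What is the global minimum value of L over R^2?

-570

L(p,q) separates as A(p) + B(q) + 6, so its minimum is min A + min B + 6.
A'(p) = 2p - 6 vanishes at p ∈ {3}; B'(q) = 12(q - 3)(q + 1)(q + 4) vanishes at q ∈ {-4, -1, 3}.
Local minima of A (where A''>0): A(3)=-9. Local minima of B: B(-4)=-224, B(3)=-567.
So the global minimum of L is A(3) + B(3) + 6 = -9 − 567 + 6 = -570, attained at (3, 3).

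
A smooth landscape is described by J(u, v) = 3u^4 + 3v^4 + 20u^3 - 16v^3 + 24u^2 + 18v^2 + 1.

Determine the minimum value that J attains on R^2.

J(u,v) separates as P(u) + Q(v) + 1, so its minimum is min P + min Q + 1.
P'(u) = 12u(u + 1)(u + 4) vanishes at u ∈ {-4, -1, 0}; Q'(v) = 12v(v - 3)(v - 1) vanishes at v ∈ {0, 1, 3}.
Local minima of P (where P''>0): P(-4)=-128, P(0)=0. Local minima of Q: Q(0)=0, Q(3)=-27.
So the global minimum of J is P(-4) + Q(3) + 1 = -128 − 27 + 1 = -154, attained at (-4, 3).

-154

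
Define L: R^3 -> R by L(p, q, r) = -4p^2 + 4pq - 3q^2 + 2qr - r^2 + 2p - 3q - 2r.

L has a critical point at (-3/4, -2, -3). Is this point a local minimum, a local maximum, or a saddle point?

The Hessian is constant: H = [[-8, 4, 0], [4, -6, 2], [0, 2, -2]].
Leading principal minors: Δ₁ = -8, Δ₂ = 32, Δ₃ = -32.
The minors alternate sign starting negative (−, +, −), so H is negative definite: a local maximum.

local maximum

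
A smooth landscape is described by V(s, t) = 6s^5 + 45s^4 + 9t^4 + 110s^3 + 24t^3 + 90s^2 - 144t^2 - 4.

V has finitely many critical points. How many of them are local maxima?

2

V separates as a function of s plus a function of t, so ∇V=0 decouples.
∂V/∂s = 30s(s + 1)(s + 2)(s + 3) = 0 at s ∈ {-3, -2, -1, 0}; ∂V/∂t = 36t(t - 2)(t + 4) = 0 at t ∈ {-4, 0, 2}.
The Hessian is diagonal: diag(V_ss, V_tt). Second derivatives: V_ss(-3)=-180, V_ss(-2)=60, V_ss(-1)=-60, V_ss(0)=180; V_tt(-4)=864, V_tt(0)=-288, V_tt(2)=432.
Local maxima occur where both diagonal entries negative: (-3, 0), (-1, 0). Count: 2.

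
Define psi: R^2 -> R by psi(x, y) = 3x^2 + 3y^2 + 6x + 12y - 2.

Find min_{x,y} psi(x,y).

psi(x,y) separates as P(x) + Q(y) − 2, so its minimum is min P + min Q − 2.
P'(x) = 6x + 6 vanishes at x ∈ {-1}; Q'(y) = 6y + 12 vanishes at y ∈ {-2}.
Local minima of P (where P''>0): P(-1)=-3. Local minima of Q: Q(-2)=-12.
So the global minimum of psi is P(-1) + Q(-2) − 2 = -3 − 12 − 2 = -17, attained at (-1, -2).

-17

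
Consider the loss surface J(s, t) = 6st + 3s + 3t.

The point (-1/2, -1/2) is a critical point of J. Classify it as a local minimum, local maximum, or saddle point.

The Hessian of J is constant: H = [[0, 6], [6, 0]].
det(H) = 0·0 − 6² = -36.
Since det(H) < 0, H is indefinite and the critical point is a saddle point.

saddle point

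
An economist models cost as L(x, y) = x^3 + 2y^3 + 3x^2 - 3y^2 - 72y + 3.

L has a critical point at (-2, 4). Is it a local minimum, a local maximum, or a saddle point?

The mixed partial ∂²L/∂x∂y is 0, so the Hessian at any point is diag(L_xx, L_yy) = diag(6(x + 1), 6(2y - 1)).
At (-2, 4): H = diag(-6, 42).
The eigenvalues have opposite signs, so H is indefinite: a saddle point.

saddle point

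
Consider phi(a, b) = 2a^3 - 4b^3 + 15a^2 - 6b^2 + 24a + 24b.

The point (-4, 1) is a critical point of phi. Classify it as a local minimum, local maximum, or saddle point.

local maximum

The mixed partial ∂²phi/∂a∂b is 0, so the Hessian at any point is diag(phi_aa, phi_bb) = diag(6(2a + 5), -12(2b + 1)).
At (-4, 1): H = diag(-18, -36).
Both eigenvalues are negative, so H is negative definite: a local maximum.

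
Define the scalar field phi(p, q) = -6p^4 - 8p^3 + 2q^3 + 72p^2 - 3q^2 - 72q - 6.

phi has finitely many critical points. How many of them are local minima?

phi separates as a function of p plus a function of q, so ∇phi=0 decouples.
∂phi/∂p = -24p(p - 2)(p + 3) = 0 at p ∈ {-3, 0, 2}; ∂phi/∂q = 6(q - 4)(q + 3) = 0 at q ∈ {-3, 4}.
The Hessian is diagonal: diag(phi_pp, phi_qq). Second derivatives: phi_pp(-3)=-360, phi_pp(0)=144, phi_pp(2)=-240; phi_qq(-3)=-42, phi_qq(4)=42.
Local minima occur where both diagonal entries positive: (0, 4). Count: 1.

1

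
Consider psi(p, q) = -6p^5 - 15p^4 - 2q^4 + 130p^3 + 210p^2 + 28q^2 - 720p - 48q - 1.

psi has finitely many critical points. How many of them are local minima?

psi separates as a function of p plus a function of q, so ∇psi=0 decouples.
∂psi/∂p = -30(p - 3)(p - 1)(p + 2)(p + 4) = 0 at p ∈ {-4, -2, 1, 3}; ∂psi/∂q = -8(q - 2)(q - 1)(q + 3) = 0 at q ∈ {-3, 1, 2}.
The Hessian is diagonal: diag(psi_pp, psi_qq). Second derivatives: psi_pp(-4)=2100, psi_pp(-2)=-900, psi_pp(1)=900, psi_pp(3)=-2100; psi_qq(-3)=-160, psi_qq(1)=32, psi_qq(2)=-40.
Local minima occur where both diagonal entries positive: (-4, 1), (1, 1). Count: 2.

2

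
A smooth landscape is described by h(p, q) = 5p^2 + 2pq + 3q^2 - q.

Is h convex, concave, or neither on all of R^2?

h is quadratic, so its Hessian is the constant matrix H = [[10, 2], [2, 6]].
det(H) = 56, tr(H) = 16.
det(H) > 0 and tr(H) > 0, so H is positive definite everywhere: convex.

convex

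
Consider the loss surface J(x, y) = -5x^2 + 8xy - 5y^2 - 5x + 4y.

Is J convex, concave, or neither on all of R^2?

concave

J is quadratic, so its Hessian is the constant matrix H = [[-10, 8], [8, -10]].
det(H) = 36, tr(H) = -20.
det(H) > 0 and tr(H) < 0, so H is negative definite everywhere: concave.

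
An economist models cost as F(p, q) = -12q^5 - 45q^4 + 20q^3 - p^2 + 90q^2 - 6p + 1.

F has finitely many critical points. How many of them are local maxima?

2

F separates as a function of p plus a function of q, so ∇F=0 decouples.
∂F/∂p = -2(p + 3) = 0 at p ∈ {-3}; ∂F/∂q = -60q(q - 1)(q + 1)(q + 3) = 0 at q ∈ {-3, -1, 0, 1}.
The Hessian is diagonal: diag(F_pp, F_qq). Second derivatives: F_pp(-3)=-2; F_qq(-3)=1440, F_qq(-1)=-240, F_qq(0)=180, F_qq(1)=-480.
Local maxima occur where both diagonal entries negative: (-3, -1), (-3, 1). Count: 2.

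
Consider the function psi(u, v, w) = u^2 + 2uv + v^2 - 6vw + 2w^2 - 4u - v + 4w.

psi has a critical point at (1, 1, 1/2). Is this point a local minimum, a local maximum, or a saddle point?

saddle point

The Hessian is constant: H = [[2, 2, 0], [2, 2, -6], [0, -6, 4]].
Leading principal minors: Δ₁ = 2, Δ₂ = 0, Δ₃ = -72.
The minors fit neither the all-positive nor the alternating-sign pattern, so H is indefinite: a saddle point.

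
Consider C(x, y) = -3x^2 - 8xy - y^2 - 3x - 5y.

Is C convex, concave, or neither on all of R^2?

neither

C is quadratic, so its Hessian is the constant matrix H = [[-6, -8], [-8, -2]].
det(H) = -52, tr(H) = -8.
det(H) < 0, so H is indefinite: neither convex nor concave.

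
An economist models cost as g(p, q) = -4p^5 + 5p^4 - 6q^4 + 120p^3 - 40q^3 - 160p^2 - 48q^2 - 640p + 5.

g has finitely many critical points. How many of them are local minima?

2

g separates as a function of p plus a function of q, so ∇g=0 decouples.
∂g/∂p = -20(p - 4)(p - 2)(p + 1)(p + 4) = 0 at p ∈ {-4, -1, 2, 4}; ∂g/∂q = -24q(q + 1)(q + 4) = 0 at q ∈ {-4, -1, 0}.
The Hessian is diagonal: diag(g_pp, g_qq). Second derivatives: g_pp(-4)=2880, g_pp(-1)=-900, g_pp(2)=720, g_pp(4)=-1600; g_qq(-4)=-288, g_qq(-1)=72, g_qq(0)=-96.
Local minima occur where both diagonal entries positive: (-4, -1), (2, -1). Count: 2.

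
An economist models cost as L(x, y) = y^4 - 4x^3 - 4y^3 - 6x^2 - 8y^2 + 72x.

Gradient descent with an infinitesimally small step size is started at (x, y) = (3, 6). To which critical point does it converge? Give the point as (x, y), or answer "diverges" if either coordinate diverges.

diverges

L is separable, so gradient descent decouples: x follows -∂L/∂x, y follows -∂L/∂y.
∂L/∂x = -12(x - 2)(x + 3); at x=3 this is -72, so x increases.
∂L/∂y = 4y(y - 4)(y + 1); at y=6 this is 336, so y decreases.
The x-coordinate has no critical point in that direction and runs off to infinity.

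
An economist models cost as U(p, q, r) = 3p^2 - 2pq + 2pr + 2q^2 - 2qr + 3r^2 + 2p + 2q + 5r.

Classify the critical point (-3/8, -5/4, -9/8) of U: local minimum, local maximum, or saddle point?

local minimum

The Hessian is constant: H = [[6, -2, 2], [-2, 4, -2], [2, -2, 6]].
Leading principal minors: Δ₁ = 6, Δ₂ = 20, Δ₃ = 96.
All leading minors are positive, so H is positive definite: a local minimum.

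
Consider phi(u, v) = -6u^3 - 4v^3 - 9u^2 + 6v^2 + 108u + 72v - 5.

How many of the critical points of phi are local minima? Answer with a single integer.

phi separates as a function of u plus a function of v, so ∇phi=0 decouples.
∂phi/∂u = -18(u - 2)(u + 3) = 0 at u ∈ {-3, 2}; ∂phi/∂v = -12(v - 3)(v + 2) = 0 at v ∈ {-2, 3}.
The Hessian is diagonal: diag(phi_uu, phi_vv). Second derivatives: phi_uu(-3)=90, phi_uu(2)=-90; phi_vv(-2)=60, phi_vv(3)=-60.
Local minima occur where both diagonal entries positive: (-3, -2). Count: 1.

1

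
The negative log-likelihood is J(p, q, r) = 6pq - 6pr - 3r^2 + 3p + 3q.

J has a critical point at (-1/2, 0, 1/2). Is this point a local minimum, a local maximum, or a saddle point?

The Hessian is constant: H = [[0, 6, -6], [6, 0, 0], [-6, 0, -6]].
Leading principal minors: Δ₁ = 0, Δ₂ = -36, Δ₃ = 216.
The minors fit neither the all-positive nor the alternating-sign pattern, so H is indefinite: a saddle point.

saddle point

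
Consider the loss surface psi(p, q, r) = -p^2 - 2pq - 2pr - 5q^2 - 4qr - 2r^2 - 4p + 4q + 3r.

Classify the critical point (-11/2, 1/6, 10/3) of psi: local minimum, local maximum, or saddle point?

The Hessian is constant: H = [[-2, -2, -2], [-2, -10, -4], [-2, -4, -4]].
Leading principal minors: Δ₁ = -2, Δ₂ = 16, Δ₃ = -24.
The minors alternate sign starting negative (−, +, −), so H is negative definite: a local maximum.

local maximum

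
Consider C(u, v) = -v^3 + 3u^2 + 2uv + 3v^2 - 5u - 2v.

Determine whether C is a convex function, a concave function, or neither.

neither

The term -v^3 is cubic, so the Hessian is not constant.
∂²C/∂v² = -6v + 6, which takes both signs as v varies (negative for sufficiently large v). A diagonal entry of the Hessian changing sign means the Hessian is neither positive- nor negative-semidefinite on all of R^2.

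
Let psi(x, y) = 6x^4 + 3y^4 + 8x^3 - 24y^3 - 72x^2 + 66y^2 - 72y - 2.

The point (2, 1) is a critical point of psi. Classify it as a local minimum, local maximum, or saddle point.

The mixed partial ∂²psi/∂x∂y is 0, so the Hessian at any point is diag(psi_xx, psi_yy) = diag(24(3x^2 + 2x - 6), 12(3y^2 - 12y + 11)).
At (2, 1): H = diag(240, 24).
Both eigenvalues are positive, so H is positive definite: a local minimum.

local minimum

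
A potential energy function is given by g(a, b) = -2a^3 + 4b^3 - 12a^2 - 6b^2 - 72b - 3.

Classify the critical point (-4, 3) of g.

The mixed partial ∂²g/∂a∂b is 0, so the Hessian at any point is diag(g_aa, g_bb) = diag(-12(a + 2), 12(2b - 1)).
At (-4, 3): H = diag(24, 60).
Both eigenvalues are positive, so H is positive definite: a local minimum.

local minimum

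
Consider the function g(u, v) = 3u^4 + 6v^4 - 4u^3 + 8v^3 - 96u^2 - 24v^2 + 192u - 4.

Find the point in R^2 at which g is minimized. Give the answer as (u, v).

(-4, -2)

g(u,v) separates as P(u) + Q(v) − 4, so its minimum is min P + min Q − 4.
P'(u) = 12(u - 4)(u - 1)(u + 4) vanishes at u ∈ {-4, 1, 4}; Q'(v) = 24v(v - 1)(v + 2) vanishes at v ∈ {-2, 0, 1}.
Local minima of P (where P''>0): P(-4)=-1280, P(4)=-256. Local minima of Q: Q(-2)=-64, Q(1)=-10.
So the global minimum of g is P(-4) + Q(-2) − 4 = -1280 − 64 − 4 = -1348, attained at (-4, -2).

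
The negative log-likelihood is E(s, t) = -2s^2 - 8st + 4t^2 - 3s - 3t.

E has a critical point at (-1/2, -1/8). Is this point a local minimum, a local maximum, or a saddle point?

saddle point

The Hessian of E is constant: H = [[-4, -8], [-8, 8]].
det(H) = (-4)·8 − (-8)² = -96.
Since det(H) < 0, H is indefinite and the critical point is a saddle point.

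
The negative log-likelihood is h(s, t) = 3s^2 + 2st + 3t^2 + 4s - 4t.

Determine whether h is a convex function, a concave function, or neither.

convex

h is quadratic, so its Hessian is the constant matrix H = [[6, 2], [2, 6]].
det(H) = 32, tr(H) = 12.
det(H) > 0 and tr(H) > 0, so H is positive definite everywhere: convex.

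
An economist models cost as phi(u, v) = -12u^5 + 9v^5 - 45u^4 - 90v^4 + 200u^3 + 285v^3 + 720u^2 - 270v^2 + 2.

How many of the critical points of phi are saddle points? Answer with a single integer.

phi separates as a function of u plus a function of v, so ∇phi=0 decouples.
∂phi/∂u = -60u(u - 3)(u + 2)(u + 4) = 0 at u ∈ {-4, -2, 0, 3}; ∂phi/∂v = 45v(v - 4)(v - 3)(v - 1) = 0 at v ∈ {0, 1, 3, 4}.
The Hessian is diagonal: diag(phi_uu, phi_vv). Second derivatives: phi_uu(-4)=3360, phi_uu(-2)=-1200, phi_uu(0)=1440, phi_uu(3)=-6300; phi_vv(0)=-540, phi_vv(1)=270, phi_vv(3)=-270, phi_vv(4)=540.
Saddle points occur where the two diagonal entries have opposite signs: (-4, 0), (-4, 3), (-2, 1), (-2, 4), (0, 0), (0, 3), (3, 1), (3, 4). Count: 8.

8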